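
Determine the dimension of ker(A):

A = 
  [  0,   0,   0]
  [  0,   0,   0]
nullity(A) = 3

Row reduce:
(no row operations needed)
REF = 
  [  0,   0,   0]
  [  0,   0,   0]
Pivot columns: none → 0 pivots.
rank(A) = 0, so nullity(A) = 3 - 0 = 3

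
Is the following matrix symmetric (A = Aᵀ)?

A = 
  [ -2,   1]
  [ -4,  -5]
No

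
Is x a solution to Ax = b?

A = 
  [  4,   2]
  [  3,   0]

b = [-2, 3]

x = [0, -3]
No

Ax = [-6, 0] ≠ b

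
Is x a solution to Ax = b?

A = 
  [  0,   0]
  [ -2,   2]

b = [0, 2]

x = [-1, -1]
No

Ax = [0, 0] ≠ b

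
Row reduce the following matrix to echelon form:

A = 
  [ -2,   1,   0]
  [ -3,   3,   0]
Row operations:
R2 → R2 - (3/2)·R1

Resulting echelon form:
REF = 
  [ -2,   1,   0]
  [  0, 3/2,   0]

Rank = 2 (number of non-zero pivot rows).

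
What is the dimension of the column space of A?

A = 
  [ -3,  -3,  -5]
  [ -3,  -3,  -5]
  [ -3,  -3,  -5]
dim(Col(A)) = 1

Row reduce:
R2 → R2 - (1)·R1
R3 → R3 - (1)·R1
REF = 
  [ -3,  -3,  -5]
  [  0,   0,   0]
  [  0,   0,   0]
Pivot columns: 1 → 1 pivot.
dim(Col(A)) = number of pivot columns = 1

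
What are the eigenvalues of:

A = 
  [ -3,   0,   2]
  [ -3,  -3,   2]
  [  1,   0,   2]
λ = -3, (-1 + √33)/2, (-1 - √33)/2  (≈ -3, 2.372, -3.372)

Characteristic polynomial: det(λI - A) = λ³ + 4λ² - 5λ - 24
Testing integer divisors of the constant term: p(-3) = 0, so (λ + 3) is a factor:
p(λ) = (λ + 3)(λ² + λ - 8)
λ² + λ - 8 = 0  ⇒  λ = (-1 ± √((1)² - 4·(-8)))/2 = (-1 ± √(33))/2
  = (-1 + √33)/2,  (-1 - √33)/2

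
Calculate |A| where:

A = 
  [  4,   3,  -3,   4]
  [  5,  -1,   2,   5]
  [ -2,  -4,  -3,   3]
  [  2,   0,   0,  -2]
-602

Cofactor expansion along row 1: det(A) = a₁₁M₁₁ - a₁₂M₁₂ + a₁₃M₁₃ - a₁₄M₁₄

M₁₁ = det[[-1, 2, 5]; [-4, -3, 3]; [0, 0, -2]]
  = (-1)·((-3)(-2) - (3)(0)) - (2)·((-4)(-2) - (3)(0)) + (5)·((-4)(0) - (-3)(0))
  = (-1)(6) - (2)(8) + (5)(0)
  = -22
M₁₂ = det[[5, 2, 5]; [-2, -3, 3]; [2, 0, -2]]
  = (5)·((-3)(-2) - (3)(0)) - (2)·((-2)(-2) - (3)(2)) + (5)·((-2)(0) - (-3)(2))
  = (5)(6) - (2)(-2) + (5)(6)
  = 64
M₁₃ = det[[5, -1, 5]; [-2, -4, 3]; [2, 0, -2]]
  = (5)·((-4)(-2) - (3)(0)) - (-1)·((-2)(-2) - (3)(2)) + (5)·((-2)(0) - (-4)(2))
  = (5)(8) - (-1)(-2) + (5)(8)
  = 78
M₁₄ = det[[5, -1, 2]; [-2, -4, -3]; [2, 0, 0]]
  = (5)·((-4)(0) - (-3)(0)) - (-1)·((-2)(0) - (-3)(2)) + (2)·((-2)(0) - (-4)(2))
  = (5)(0) - (-1)(6) + (2)(8)
  = 22

det(A) = (4)(-22) - (3)(64) + (-3)(78) - (4)(22) = -602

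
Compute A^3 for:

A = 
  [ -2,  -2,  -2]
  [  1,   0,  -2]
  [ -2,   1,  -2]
A^3 = 
  [-34,   0, -40]
  [-12,  -2,   0]
  [-28, -12, -34]

A² = A·A:
A²[1,1] = (-2)(-2) + (-2)(1) + (-2)(-2) = 6
A²[1,2] = (-2)(-2) + (-2)(0) + (-2)(1) = 2
A²[1,3] = (-2)(-2) + (-2)(-2) + (-2)(-2) = 12
A²[2,1] = (1)(-2) + (0)(1) + (-2)(-2) = 2
A²[2,2] = (1)(-2) + (0)(0) + (-2)(1) = -4
A²[2,3] = (1)(-2) + (0)(-2) + (-2)(-2) = 2
A²[3,1] = (-2)(-2) + (1)(1) + (-2)(-2) = 9
A²[3,2] = (-2)(-2) + (1)(0) + (-2)(1) = 2
A²[3,3] = (-2)(-2) + (1)(-2) + (-2)(-2) = 6
A² = 
  [  6,   2,  12]
  [  2,  -4,   2]
  [  9,   2,   6]

A^3 = A^2·A:
A^3[1,1] = (6)(-2) + (2)(1) + (12)(-2) = -34
A^3[1,2] = (6)(-2) + (2)(0) + (12)(1) = 0
A^3[1,3] = (6)(-2) + (2)(-2) + (12)(-2) = -40
A^3[2,1] = (2)(-2) + (-4)(1) + (2)(-2) = -12
A^3[2,2] = (2)(-2) + (-4)(0) + (2)(1) = -2
A^3[2,3] = (2)(-2) + (-4)(-2) + (2)(-2) = 0
A^3[3,1] = (9)(-2) + (2)(1) + (6)(-2) = -28
A^3[3,2] = (9)(-2) + (2)(0) + (6)(1) = -12
A^3[3,3] = (9)(-2) + (2)(-2) + (6)(-2) = -34
A^3 = 
  [-34,   0, -40]
  [-12,  -2,   0]
  [-28, -12, -34]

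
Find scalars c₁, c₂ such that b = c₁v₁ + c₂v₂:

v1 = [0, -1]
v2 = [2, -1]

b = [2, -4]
c1 = 3, c2 = 1

b = 3·v1 + 1·v2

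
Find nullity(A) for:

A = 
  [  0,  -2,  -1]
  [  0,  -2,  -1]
nullity(A) = 2

Row reduce:
R2 → R2 - (1)·R1
REF = 
  [  0,  -2,  -1]
  [  0,   0,   0]
Pivot columns: 2 → 1 pivot.
rank(A) = 1, so nullity(A) = 3 - 1 = 2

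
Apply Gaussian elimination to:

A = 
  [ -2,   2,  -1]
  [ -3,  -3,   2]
Row operations:
R2 → R2 - (3/2)·R1

Resulting echelon form:
REF = 
  [ -2,   2,  -1]
  [  0,  -6, 7/2]

Rank = 2 (number of non-zero pivot rows).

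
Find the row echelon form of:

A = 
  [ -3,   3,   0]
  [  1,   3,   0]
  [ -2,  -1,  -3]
Row operations:
R2 → R2 + (1/3)·R1
R3 → R3 - (2/3)·R1
R3 → R3 + (3/4)·R2

Resulting echelon form:
REF = 
  [ -3,   3,   0]
  [  0,   4,   0]
  [  0,   0,  -3]

Rank = 3 (number of non-zero pivot rows).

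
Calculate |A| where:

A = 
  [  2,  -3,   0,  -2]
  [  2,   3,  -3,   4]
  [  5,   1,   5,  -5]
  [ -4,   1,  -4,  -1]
-663

Cofactor expansion along row 1: det(A) = a₁₁M₁₁ - a₁₂M₁₂ + a₁₃M₁₃ - a₁₄M₁₄

M₁₁ = det[[3, -3, 4]; [1, 5, -5]; [1, -4, -1]]
  = (3)·((5)(-1) - (-5)(-4)) - (-3)·((1)(-1) - (-5)(1)) + (4)·((1)(-4) - (5)(1))
  = (3)(-25) - (-3)(4) + (4)(-9)
  = -99
M₁₂ = det[[2, -3, 4]; [5, 5, -5]; [-4, -4, -1]]
  = (2)·((5)(-1) - (-5)(-4)) - (-3)·((5)(-1) - (-5)(-4)) + (4)·((5)(-4) - (5)(-4))
  = (2)(-25) - (-3)(-25) + (4)(0)
  = -125
M₁₃ = det[[2, 3, 4]; [5, 1, -5]; [-4, 1, -1]]
  = (2)·((1)(-1) - (-5)(1)) - (3)·((5)(-1) - (-5)(-4)) + (4)·((5)(1) - (1)(-4))
  = (2)(4) - (3)(-25) + (4)(9)
  = 119
M₁₄ = det[[2, 3, -3]; [5, 1, 5]; [-4, 1, -4]]
  = (2)·((1)(-4) - (5)(1)) - (3)·((5)(-4) - (5)(-4)) + (-3)·((5)(1) - (1)(-4))
  = (2)(-9) - (3)(0) + (-3)(9)
  = -45

det(A) = (2)(-99) - (-3)(-125) + (0)(119) - (-2)(-45) = -663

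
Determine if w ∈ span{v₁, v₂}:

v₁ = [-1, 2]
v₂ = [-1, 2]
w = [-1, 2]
Yes

Form the augmented matrix and row-reduce:
[v₁|v₂|w] = 
  [ -1,  -1,  -1]
  [  2,   2,   2]
R2 → R2 + (2)·R1
REF = 
  [ -1,  -1,  -1]
  [  0,   0,   0]

No row of the form [0 0 | nonzero], so the system is consistent. Back-substitution gives c₁ = 1, c₂ = 0: w = (1)·v₁ + (0)·v₂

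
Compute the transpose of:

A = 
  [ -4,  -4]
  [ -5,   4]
Aᵀ = 
  [ -4,  -5]
  [ -4,   4]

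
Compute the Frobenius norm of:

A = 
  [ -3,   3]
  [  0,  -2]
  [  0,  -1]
||A||_F = 4.796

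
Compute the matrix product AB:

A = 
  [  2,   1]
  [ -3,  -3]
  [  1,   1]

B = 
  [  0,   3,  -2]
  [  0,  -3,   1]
AB = 
  [  0,   3,  -3]
  [  0,   0,   3]
  [  0,   0,  -1]

A is 3×2 and B is 2×3, so AB is 3×3. Each entry is (row of A)·(column of B):
AB[1,1] = (2)(0) + (1)(0) = 0
AB[1,2] = (2)(3) + (1)(-3) = 3
AB[1,3] = (2)(-2) + (1)(1) = -3
AB[2,1] = (-3)(0) + (-3)(0) = 0
AB[2,2] = (-3)(3) + (-3)(-3) = 0
AB[2,3] = (-3)(-2) + (-3)(1) = 3
AB[3,1] = (1)(0) + (1)(0) = 0
AB[3,2] = (1)(3) + (1)(-3) = 0
AB[3,3] = (1)(-2) + (1)(1) = -1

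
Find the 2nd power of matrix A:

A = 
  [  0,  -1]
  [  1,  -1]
A² = A·A:
A²[1,1] = (0)(0) + (-1)(1) = -1
A²[1,2] = (0)(-1) + (-1)(-1) = 1
A²[2,1] = (1)(0) + (-1)(1) = -1
A²[2,2] = (1)(-1) + (-1)(-1) = 0
A² = 
  [ -1,   1]
  [ -1,   0]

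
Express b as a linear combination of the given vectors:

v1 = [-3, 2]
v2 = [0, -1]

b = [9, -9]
c1 = -3, c2 = 3

b = -3·v1 + 3·v2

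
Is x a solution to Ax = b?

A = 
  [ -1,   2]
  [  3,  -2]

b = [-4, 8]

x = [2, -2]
No

Ax = [-6, 10] ≠ b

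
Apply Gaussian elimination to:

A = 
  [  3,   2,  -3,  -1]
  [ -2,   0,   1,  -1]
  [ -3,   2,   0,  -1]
Row operations:
R2 → R2 + (2/3)·R1
R3 → R3 + (1)·R1
R3 → R3 - (3)·R2

Resulting echelon form:
REF = 
  [   3,    2,   -3,   -1]
  [   0,  4/3,   -1, -5/3]
  [   0,    0,    0,    3]

Rank = 3 (number of non-zero pivot rows).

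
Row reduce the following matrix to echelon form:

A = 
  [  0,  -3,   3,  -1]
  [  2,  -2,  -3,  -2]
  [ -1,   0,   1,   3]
Row operations:
Swap R1 ↔ R2
R3 → R3 + (1/2)·R1
R3 → R3 - (1/3)·R2

Resulting echelon form:
REF = 
  [   2,   -2,   -3,   -2]
  [   0,   -3,    3,   -1]
  [   0,    0, -3/2,  7/3]

Rank = 3 (number of non-zero pivot rows).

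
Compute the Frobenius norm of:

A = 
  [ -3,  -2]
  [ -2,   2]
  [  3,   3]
||A||_F = 6.245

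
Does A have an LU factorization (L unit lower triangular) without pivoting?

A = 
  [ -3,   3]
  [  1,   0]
Yes.
A[1,1] = -3 ≠ 0, so Gaussian elimination proceeds without a row swap: multiplier ℓ₂₁ = (1)/(-3) = -1/3, and U[2,2] = 0 - (-1/3)(3) = 1.
L = 
  [   1,    0]
  [-1/3,    1]
U = 
  [ -3,   3]
  [  0,   1]
Check row 2 of LU: [(-1/3)(-3), (-1/3)(3) + 1] = [1, 0] = row 2 of A ✓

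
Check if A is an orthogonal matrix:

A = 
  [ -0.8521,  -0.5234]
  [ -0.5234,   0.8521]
Yes

AᵀA = 
  [  1,   0]
  [  0,   1]
≈ I (equal to I up to the 4-dp rounding of the entries)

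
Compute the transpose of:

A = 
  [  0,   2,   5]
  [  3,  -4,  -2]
Aᵀ = 
  [  0,   3]
  [  2,  -4]
  [  5,  -2]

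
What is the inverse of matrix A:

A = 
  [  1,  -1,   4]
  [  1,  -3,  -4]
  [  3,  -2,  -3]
det(A) = (1)·((-3)(-3) - (-4)(-2)) - (-1)·((1)(-3) - (-4)(3)) + (4)·((1)(-2) - (-3)(3))
  = (1)(1) - (-1)(9) + (4)(7)
  = 38
det(A) = 38 ≠ 0, so A is invertible.

Cofactors Cᵢⱼ = (-1)ⁱ⁺ʲ·Mᵢⱼ:
C = 
  [  1,  -9,   7]
  [-11, -15,  -1]
  [ 16,   8,  -2]

adj(A) = Cᵀ:
adj(A) = 
  [  1, -11,  16]
  [ -9, -15,   8]
  [  7,  -1,  -2]

A⁻¹ = (1/38) · adj(A):
A⁻¹ = 
  [  1/38, -11/38,   8/19]
  [ -9/38, -15/38,   4/19]
  [  7/38,  -1/38,  -1/19]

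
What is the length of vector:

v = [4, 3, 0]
5

||v||₂ = √((4)² + (3)² + (0)²) = √25 = 5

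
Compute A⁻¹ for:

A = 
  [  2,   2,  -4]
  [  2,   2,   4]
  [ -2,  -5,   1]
det(A) = (2)·((2)(1) - (4)(-5)) - (2)·((2)(1) - (4)(-2)) + (-4)·((2)(-5) - (2)(-2))
  = (2)(22) - (2)(10) + (-4)(-6)
  = 48
det(A) = 48 ≠ 0, so A is invertible.

Cofactors Cᵢⱼ = (-1)ⁱ⁺ʲ·Mᵢⱼ:
C = 
  [ 22, -10,  -6]
  [ 18,  -6,   6]
  [ 16, -16,   0]

adj(A) = Cᵀ:
adj(A) = 
  [ 22,  18,  16]
  [-10,  -6, -16]
  [ -6,   6,   0]

A⁻¹ = (1/48) · adj(A):
A⁻¹ = 
  [11/24,   3/8,   1/3]
  [-5/24,  -1/8,  -1/3]
  [ -1/8,   1/8,     0]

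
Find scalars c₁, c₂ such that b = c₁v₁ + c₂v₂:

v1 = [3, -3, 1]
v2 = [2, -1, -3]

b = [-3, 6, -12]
c1 = -3, c2 = 3

b = -3·v1 + 3·v2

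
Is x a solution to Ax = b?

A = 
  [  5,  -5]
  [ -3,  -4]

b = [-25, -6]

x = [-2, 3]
Yes

Ax = [-25, -6] = b ✓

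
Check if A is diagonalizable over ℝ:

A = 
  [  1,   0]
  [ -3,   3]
Yes

tr(A) = 4, det(A) = 3
Characteristic polynomial: λ² - tr(A)λ + det(A) = λ² - 4λ + 3
λ² - 4λ + 3 = (λ - 1)(λ - 3)
Eigenvalues: 3, 1
λ=1: alg. mult. = 1, geom. mult. = 2 - rank(A - (1)I) = 2 - 1 = 1
λ=3: alg. mult. = 1, geom. mult. = 2 - rank(A - (3)I) = 2 - 1 = 1
Sum of geometric multiplicities equals n, so A has n independent eigenvectors.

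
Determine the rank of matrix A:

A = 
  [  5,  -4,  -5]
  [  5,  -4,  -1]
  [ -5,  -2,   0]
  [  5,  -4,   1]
rank(A) = 3

Row reduce:
R2 → R2 - (1)·R1
R3 → R3 + (1)·R1
R4 → R4 - (1)·R1
Swap R2 ↔ R3
R4 → R4 - (3/2)·R3
REF = 
  [  5,  -4,  -5]
  [  0,  -6,  -5]
  [  0,   0,   4]
  [  0,   0,   0]
Pivot columns: 1, 2, 3 → 3 pivots.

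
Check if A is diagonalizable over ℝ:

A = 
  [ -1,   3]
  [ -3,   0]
No

tr(A) = -1, det(A) = 9
Characteristic polynomial: λ² - tr(A)λ + det(A) = λ² + λ + 9
λ² + λ + 9 = 0  ⇒  λ = (-1 ± √((1)² - 4·(9)))/2 = (-1 ± √(-35))/2
  = (-1 + i√35)/2,  (-1 - i√35)/2
Eigenvalues: (-1 + i√35)/2, (-1 - i√35)/2  (≈ -0.5 + 2.958i, -0.5 - 2.958i)
Has complex eigenvalues (not diagonalizable over ℝ).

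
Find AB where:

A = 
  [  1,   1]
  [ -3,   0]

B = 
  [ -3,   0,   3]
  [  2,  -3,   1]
A is 2×2 and B is 2×3, so AB is 2×3. Each entry is (row of A)·(column of B):
AB[1,1] = (1)(-3) + (1)(2) = -1
AB[1,2] = (1)(0) + (1)(-3) = -3
AB[1,3] = (1)(3) + (1)(1) = 4
AB[2,1] = (-3)(-3) + (0)(2) = 9
AB[2,2] = (-3)(0) + (0)(-3) = 0
AB[2,3] = (-3)(3) + (0)(1) = -9

AB = 
  [ -1,  -3,   4]
  [  9,   0,  -9]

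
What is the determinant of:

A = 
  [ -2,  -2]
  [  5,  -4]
18

For a 2×2 matrix, det = ad - bc = (-2)(-4) - (-2)(5) = 18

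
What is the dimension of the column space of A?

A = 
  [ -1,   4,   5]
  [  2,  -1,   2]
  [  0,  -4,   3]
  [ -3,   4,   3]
Row reduce:
R2 → R2 + (2)·R1
R4 → R4 - (3)·R1
R3 → R3 + (4/7)·R2
R4 → R4 + (8/7)·R2
R4 → R4 - (4/23)·R3
REF = 
  [  -1,    4,    5]
  [   0,    7,   12]
  [   0,    0, 69/7]
  [   0,    0,    0]
Pivot columns: 1, 2, 3 → 3 pivots.
dim(Col(A)) = number of pivot columns = 3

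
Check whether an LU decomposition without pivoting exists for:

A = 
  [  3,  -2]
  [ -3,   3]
Yes.
A[1,1] = 3 ≠ 0, so Gaussian elimination proceeds without a row swap: multiplier ℓ₂₁ = (-3)/(3) = -1, and U[2,2] = 3 - (-1)(-2) = 1.
L = 
  [  1,   0]
  [ -1,   1]
U = 
  [  3,  -2]
  [  0,   1]
Check row 2 of LU: [(-1)(3), (-1)(-2) + 1] = [-3, 3] = row 2 of A ✓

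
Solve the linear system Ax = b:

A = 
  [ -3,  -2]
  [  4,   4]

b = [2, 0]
Row reduce the augmented matrix [A|b]:
R2 → R2 + (4/3)·R1
REF = 
  [ -3,  -2,   2]
  [  0, 4/3, 8/3]

Back-substitution:
x₂ = (8/3) / (4/3) = 2
x₁ = (2 - (-2)(2)) / (-3) = -2

x = [-2, 2]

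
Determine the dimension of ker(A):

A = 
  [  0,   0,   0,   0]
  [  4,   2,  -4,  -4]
nullity(A) = 3

Row reduce:
Swap R1 ↔ R2
REF = 
  [  4,   2,  -4,  -4]
  [  0,   0,   0,   0]
Pivot columns: 1 → 1 pivot.
rank(A) = 1, so nullity(A) = 4 - 1 = 3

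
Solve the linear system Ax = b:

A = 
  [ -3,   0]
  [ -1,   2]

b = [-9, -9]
x = [3, -3]

Row reduce the augmented matrix [A|b]:
R2 → R2 - (1/3)·R1
REF = 
  [ -3,   0,  -9]
  [  0,   2,  -6]

Back-substitution:
x₂ = (-6) / 2 = -3
x₁ = (-9 - (0)(-3)) / (-3) = 3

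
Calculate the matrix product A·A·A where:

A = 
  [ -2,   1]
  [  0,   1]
A^3 = 
  [ -8,   3]
  [  0,   1]

A² = A·A:
A²[1,1] = (-2)(-2) + (1)(0) = 4
A²[1,2] = (-2)(1) + (1)(1) = -1
A²[2,1] = (0)(-2) + (1)(0) = 0
A²[2,2] = (0)(1) + (1)(1) = 1
A² = 
  [  4,  -1]
  [  0,   1]

A^3 = A^2·A:
A^3[1,1] = (4)(-2) + (-1)(0) = -8
A^3[1,2] = (4)(1) + (-1)(1) = 3
A^3[2,1] = (0)(-2) + (1)(0) = 0
A^3[2,2] = (0)(1) + (1)(1) = 1
A^3 = 
  [ -8,   3]
  [  0,   1]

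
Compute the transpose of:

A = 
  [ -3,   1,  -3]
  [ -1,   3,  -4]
Aᵀ = 
  [ -3,  -1]
  [  1,   3]
  [ -3,  -4]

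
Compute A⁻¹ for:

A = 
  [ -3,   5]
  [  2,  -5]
det(A) = (-3)(-5) - (5)(2) = 5
For a 2×2 matrix, A⁻¹ = (1/det(A)) · [[d, -b], [-c, a]]
    = (1/5) · [[-5, -5], [-2, -3]]

A⁻¹ = 
  [  -1,   -1]
  [-2/5, -3/5]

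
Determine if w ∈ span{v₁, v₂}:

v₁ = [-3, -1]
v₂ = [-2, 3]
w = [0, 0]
Yes

Form the augmented matrix and row-reduce:
[v₁|v₂|w] = 
  [ -3,  -2,   0]
  [ -1,   3,   0]
R2 → R2 - (1/3)·R1
REF = 
  [  -3,   -2,    0]
  [   0, 11/3,    0]

No row of the form [0 0 | nonzero], so the system is consistent. Back-substitution gives c₁ = 0, c₂ = 0: w = (0)·v₁ + (0)·v₂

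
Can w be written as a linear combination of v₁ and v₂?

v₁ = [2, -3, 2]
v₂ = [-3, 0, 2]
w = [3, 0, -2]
Yes

Form the augmented matrix and row-reduce:
[v₁|v₂|w] = 
  [  2,  -3,   3]
  [ -3,   0,   0]
  [  2,   2,  -2]
R2 → R2 + (3/2)·R1
R3 → R3 - (1)·R1
R3 → R3 + (10/9)·R2
REF = 
  [   2,   -3,    3]
  [   0, -9/2,  9/2]
  [   0,    0,    0]

No row of the form [0 0 | nonzero], so the system is consistent. Back-substitution gives c₁ = 0, c₂ = -1: w = (0)·v₁ + (-1)·v₂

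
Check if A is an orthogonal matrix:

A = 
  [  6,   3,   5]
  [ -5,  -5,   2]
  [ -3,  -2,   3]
No

AᵀA = 
  [ 70,  49,  11]
  [ 49,  38,  -1]
  [ 11,  -1,  38]
≠ I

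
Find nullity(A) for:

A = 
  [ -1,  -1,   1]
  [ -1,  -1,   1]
nullity(A) = 2

Row reduce:
R2 → R2 - (1)·R1
REF = 
  [ -1,  -1,   1]
  [  0,   0,   0]
Pivot columns: 1 → 1 pivot.
rank(A) = 1, so nullity(A) = 3 - 1 = 2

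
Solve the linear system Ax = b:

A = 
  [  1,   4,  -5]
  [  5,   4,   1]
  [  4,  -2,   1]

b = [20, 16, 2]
Row reduce the augmented matrix [A|b]:
R2 → R2 - (5)·R1
R3 → R3 - (4)·R1
R3 → R3 - (9/8)·R2
REF = 
  [    1,     4,    -5,    20]
  [    0,   -16,    26,   -84]
  [    0,     0, -33/4,  33/2]

Back-substitution:
x₃ = (33/2) / (-33/4) = -2
x₂ = (-84 - (26)(-2)) / (-16) = 2
x₁ = (20 - (4)(2) - (-5)(-2)) / 1 = 2

x = [2, 2, -2]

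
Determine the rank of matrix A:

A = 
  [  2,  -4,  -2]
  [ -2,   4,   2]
Row reduce:
R2 → R2 + (1)·R1
REF = 
  [  2,  -4,  -2]
  [  0,   0,   0]
Pivot columns: 1 → 1 pivot.

rank(A) = 1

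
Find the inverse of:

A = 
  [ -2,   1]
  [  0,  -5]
det(A) = (-2)(-5) - (1)(0) = 10
For a 2×2 matrix, A⁻¹ = (1/det(A)) · [[d, -b], [-c, a]]
    = (1/10) · [[-5, -1], [0, -2]]

A⁻¹ = 
  [ -1/2, -1/10]
  [    0,  -1/5]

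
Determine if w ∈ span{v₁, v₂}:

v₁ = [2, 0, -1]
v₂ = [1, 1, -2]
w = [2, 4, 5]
No

Form the augmented matrix and row-reduce:
[v₁|v₂|w] = 
  [  2,   1,   2]
  [  0,   1,   4]
  [ -1,  -2,   5]
R3 → R3 + (1/2)·R1
R3 → R3 + (3/2)·R2
REF = 
  [  2,   1,   2]
  [  0,   1,   4]
  [  0,   0,  12]

Row 3 reads [0 0 | 12], i.e. 0 = 12, so the system is inconsistent and w ∉ span{v₁, v₂}.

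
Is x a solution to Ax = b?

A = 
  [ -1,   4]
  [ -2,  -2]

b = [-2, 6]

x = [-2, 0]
No

Ax = [2, 4] ≠ b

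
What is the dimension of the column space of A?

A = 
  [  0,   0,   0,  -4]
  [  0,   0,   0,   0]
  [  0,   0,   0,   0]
dim(Col(A)) = 1

Row reduce:
(no row operations needed)
REF = 
  [  0,   0,   0,  -4]
  [  0,   0,   0,   0]
  [  0,   0,   0,   0]
Pivot columns: 4 → 1 pivot.
dim(Col(A)) = number of pivot columns = 1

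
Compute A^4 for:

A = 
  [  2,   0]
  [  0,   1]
A² = A·A:
A²[1,1] = (2)(2) + (0)(0) = 4
A²[1,2] = (2)(0) + (0)(1) = 0
A²[2,1] = (0)(2) + (1)(0) = 0
A²[2,2] = (0)(0) + (1)(1) = 1
A² = 
  [  4,   0]
  [  0,   1]

A^3 = A^2·A:
A^3[1,1] = (4)(2) + (0)(0) = 8
A^3[1,2] = (4)(0) + (0)(1) = 0
A^3[2,1] = (0)(2) + (1)(0) = 0
A^3[2,2] = (0)(0) + (1)(1) = 1
A^3 = 
  [  8,   0]
  [  0,   1]

A^4 = A^3·A:
A^4[1,1] = (8)(2) + (0)(0) = 16
A^4[1,2] = (8)(0) + (0)(1) = 0
A^4[2,1] = (0)(2) + (1)(0) = 0
A^4[2,2] = (0)(0) + (1)(1) = 1
A^4 = 
  [ 16,   0]
  [  0,   1]

Therefore
A^4 = 
  [ 16,   0]
  [  0,   1]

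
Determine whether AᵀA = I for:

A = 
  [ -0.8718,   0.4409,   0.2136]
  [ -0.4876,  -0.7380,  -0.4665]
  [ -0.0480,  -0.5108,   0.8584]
Yes

AᵀA = 
  [  1.0001,   0,   0]
  [  0,   1,   0]
  [  0,   0,   1.0001]
≈ I (equal to I up to the 4-dp rounding of the entries)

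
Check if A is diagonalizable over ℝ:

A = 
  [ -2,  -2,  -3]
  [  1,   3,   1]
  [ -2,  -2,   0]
No

Characteristic polynomial: det(λI - A) = λ³ - λ² - 8λ + 12
Testing integer divisors of the constant term: p(2) = 0, so (λ - 2) is a factor:
p(λ) = (λ - 2)(λ² + λ - 6)
λ² + λ - 6 = (λ + 3)(λ - 2)
Eigenvalues: 2, 2, -3
λ=-3: alg. mult. = 1, geom. mult. = 3 - rank(A - (-3)I) = 3 - 2 = 1
λ=2: alg. mult. = 2, geom. mult. = 3 - rank(A - (2)I) = 3 - 2 = 1
Sum of geometric multiplicities = 2 < n = 3, so there aren't enough independent eigenvectors.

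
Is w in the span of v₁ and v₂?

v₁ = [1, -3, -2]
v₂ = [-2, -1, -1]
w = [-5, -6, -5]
Yes

Form the augmented matrix and row-reduce:
[v₁|v₂|w] = 
  [  1,  -2,  -5]
  [ -3,  -1,  -6]
  [ -2,  -1,  -5]
R2 → R2 + (3)·R1
R3 → R3 + (2)·R1
R3 → R3 - (5/7)·R2
REF = 
  [  1,  -2,  -5]
  [  0,  -7, -21]
  [  0,   0,   0]

No row of the form [0 0 | nonzero], so the system is consistent. Back-substitution gives c₁ = 1, c₂ = 3: w = (1)·v₁ + (3)·v₂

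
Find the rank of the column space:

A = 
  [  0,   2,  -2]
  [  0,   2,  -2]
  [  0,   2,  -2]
Row reduce:
R2 → R2 - (1)·R1
R3 → R3 - (1)·R1
REF = 
  [  0,   2,  -2]
  [  0,   0,   0]
  [  0,   0,   0]
Pivot columns: 2 → 1 pivot.
dim(Col(A)) = number of pivot columns = 1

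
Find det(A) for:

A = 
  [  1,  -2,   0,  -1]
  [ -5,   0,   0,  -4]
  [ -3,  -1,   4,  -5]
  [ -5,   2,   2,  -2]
-42

Cofactor expansion along row 1: det(A) = a₁₁M₁₁ - a₁₂M₁₂ + a₁₃M₁₃ - a₁₄M₁₄

M₁₁ = det[[0, 0, -4]; [-1, 4, -5]; [2, 2, -2]]
  = (0)·((4)(-2) - (-5)(2)) - (0)·((-1)(-2) - (-5)(2)) + (-4)·((-1)(2) - (4)(2))
  = (0)(2) - (0)(12) + (-4)(-10)
  = 40
M₁₂ = det[[-5, 0, -4]; [-3, 4, -5]; [-5, 2, -2]]
  = (-5)·((4)(-2) - (-5)(2)) - (0)·((-3)(-2) - (-5)(-5)) + (-4)·((-3)(2) - (4)(-5))
  = (-5)(2) - (0)(-19) + (-4)(14)
  = -66
M₁₃ = det[[-5, 0, -4]; [-3, -1, -5]; [-5, 2, -2]]
  = (-5)·((-1)(-2) - (-5)(2)) - (0)·((-3)(-2) - (-5)(-5)) + (-4)·((-3)(2) - (-1)(-5))
  = (-5)(12) - (0)(-19) + (-4)(-11)
  = -16
M₁₄ = det[[-5, 0, 0]; [-3, -1, 4]; [-5, 2, 2]]
  = (-5)·((-1)(2) - (4)(2)) - (0)·((-3)(2) - (4)(-5)) + (0)·((-3)(2) - (-1)(-5))
  = (-5)(-10) - (0)(14) + (0)(-11)
  = 50

det(A) = (1)(40) - (-2)(-66) + (0)(-16) - (-1)(50) = -42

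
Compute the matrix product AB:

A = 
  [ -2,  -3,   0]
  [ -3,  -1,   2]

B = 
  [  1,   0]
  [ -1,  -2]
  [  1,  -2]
A is 2×3 and B is 3×2, so AB is 2×2. Each entry is (row of A)·(column of B):
AB[1,1] = (-2)(1) + (-3)(-1) + (0)(1) = 1
AB[1,2] = (-2)(0) + (-3)(-2) + (0)(-2) = 6
AB[2,1] = (-3)(1) + (-1)(-1) + (2)(1) = 0
AB[2,2] = (-3)(0) + (-1)(-2) + (2)(-2) = -2

AB = 
  [  1,   6]
  [  0,  -2]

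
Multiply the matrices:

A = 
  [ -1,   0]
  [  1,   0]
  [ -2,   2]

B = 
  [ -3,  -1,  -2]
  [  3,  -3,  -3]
A is 3×2 and B is 2×3, so AB is 3×3. Each entry is (row of A)·(column of B):
AB[1,1] = (-1)(-3) + (0)(3) = 3
AB[1,2] = (-1)(-1) + (0)(-3) = 1
AB[1,3] = (-1)(-2) + (0)(-3) = 2
AB[2,1] = (1)(-3) + (0)(3) = -3
AB[2,2] = (1)(-1) + (0)(-3) = -1
AB[2,3] = (1)(-2) + (0)(-3) = -2
AB[3,1] = (-2)(-3) + (2)(3) = 12
AB[3,2] = (-2)(-1) + (2)(-3) = -4
AB[3,3] = (-2)(-2) + (2)(-3) = -2

AB = 
  [  3,   1,   2]
  [ -3,  -1,  -2]
  [ 12,  -4,  -2]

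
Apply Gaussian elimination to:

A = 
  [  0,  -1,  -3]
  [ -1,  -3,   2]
Row operations:
Swap R1 ↔ R2

Resulting echelon form:
REF = 
  [ -1,  -3,   2]
  [  0,  -1,  -3]

Rank = 2 (number of non-zero pivot rows).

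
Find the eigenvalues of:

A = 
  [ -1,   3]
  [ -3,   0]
tr(A) = -1, det(A) = 9
Characteristic polynomial: λ² - tr(A)λ + det(A) = λ² + λ + 9
λ² + λ + 9 = 0  ⇒  λ = (-1 ± √((1)² - 4·(9)))/2 = (-1 ± √(-35))/2
  = (-1 + i√35)/2,  (-1 - i√35)/2

λ = (-1 + i√35)/2, (-1 - i√35)/2  (≈ -0.5 + 2.958i, -0.5 - 2.958i)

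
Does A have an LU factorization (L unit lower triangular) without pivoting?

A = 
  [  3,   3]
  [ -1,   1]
Yes.
A[1,1] = 3 ≠ 0, so Gaussian elimination proceeds without a row swap: multiplier ℓ₂₁ = (-1)/(3) = -1/3, and U[2,2] = 1 - (-1/3)(3) = 2.
L = 
  [   1,    0]
  [-1/3,    1]
U = 
  [  3,   3]
  [  0,   2]
Check row 2 of LU: [(-1/3)(3), (-1/3)(3) + 2] = [-1, 1] = row 2 of A ✓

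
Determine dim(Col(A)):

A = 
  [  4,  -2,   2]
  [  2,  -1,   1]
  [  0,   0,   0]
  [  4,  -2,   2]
dim(Col(A)) = 1

Row reduce:
R2 → R2 - (1/2)·R1
R4 → R4 - (1)·R1
REF = 
  [  4,  -2,   2]
  [  0,   0,   0]
  [  0,   0,   0]
  [  0,   0,   0]
Pivot columns: 1 → 1 pivot.
dim(Col(A)) = number of pivot columns = 1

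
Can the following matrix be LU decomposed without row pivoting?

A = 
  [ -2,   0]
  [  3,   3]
Yes.
A[1,1] = -2 ≠ 0, so Gaussian elimination proceeds without a row swap: multiplier ℓ₂₁ = (3)/(-2) = -3/2, and U[2,2] = 3 - (-3/2)(0) = 3.
L = 
  [   1,    0]
  [-3/2,    1]
U = 
  [ -2,   0]
  [  0,   3]
Check row 2 of LU: [(-3/2)(-2), (-3/2)(0) + 3] = [3, 3] = row 2 of A ✓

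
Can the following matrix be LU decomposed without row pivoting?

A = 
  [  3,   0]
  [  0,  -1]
Yes.
A[1,1] = 3 ≠ 0, so Gaussian elimination proceeds without a row swap: multiplier ℓ₂₁ = (0)/(3) = 0, and U[2,2] = -1 - (0)(0) = -1.
L = 
  [  1,   0]
  [  0,   1]
U = 
  [  3,   0]
  [  0,  -1]
Check row 2 of LU: [(0)(3), (0)(0) + (-1)] = [0, -1] = row 2 of A ✓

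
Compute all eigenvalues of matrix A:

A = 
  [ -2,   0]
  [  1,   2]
tr(A) = 0, det(A) = -4
Characteristic polynomial: λ² - tr(A)λ + det(A) = λ² - 4
λ² - 4 = (λ + 2)(λ - 2)

λ = 2, -2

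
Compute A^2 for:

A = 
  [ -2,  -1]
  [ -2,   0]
A² = A·A:
A²[1,1] = (-2)(-2) + (-1)(-2) = 6
A²[1,2] = (-2)(-1) + (-1)(0) = 2
A²[2,1] = (-2)(-2) + (0)(-2) = 4
A²[2,2] = (-2)(-1) + (0)(0) = 2
A² = 
  [  6,   2]
  [  4,   2]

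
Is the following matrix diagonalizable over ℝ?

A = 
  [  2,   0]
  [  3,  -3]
Yes

tr(A) = -1, det(A) = -6
Characteristic polynomial: λ² - tr(A)λ + det(A) = λ² + λ - 6
λ² + λ - 6 = (λ + 3)(λ - 2)
Eigenvalues: 2, -3
λ=-3: alg. mult. = 1, geom. mult. = 2 - rank(A - (-3)I) = 2 - 1 = 1
λ=2: alg. mult. = 1, geom. mult. = 2 - rank(A - (2)I) = 2 - 1 = 1
Sum of geometric multiplicities equals n, so A has n independent eigenvectors.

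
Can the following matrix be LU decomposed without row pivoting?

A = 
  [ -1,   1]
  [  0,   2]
Yes.
A[1,1] = -1 ≠ 0, so Gaussian elimination proceeds without a row swap: multiplier ℓ₂₁ = (0)/(-1) = 0, and U[2,2] = 2 - (0)(1) = 2.
L = 
  [  1,   0]
  [  0,   1]
U = 
  [ -1,   1]
  [  0,   2]
Check row 2 of LU: [(0)(-1), (0)(1) + 2] = [0, 2] = row 2 of A ✓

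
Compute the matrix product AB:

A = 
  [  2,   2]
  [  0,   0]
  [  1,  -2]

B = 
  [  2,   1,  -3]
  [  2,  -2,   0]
A is 3×2 and B is 2×3, so AB is 3×3. Each entry is (row of A)·(column of B):
AB[1,1] = (2)(2) + (2)(2) = 8
AB[1,2] = (2)(1) + (2)(-2) = -2
AB[1,3] = (2)(-3) + (2)(0) = -6
AB[2,1] = (0)(2) + (0)(2) = 0
AB[2,2] = (0)(1) + (0)(-2) = 0
AB[2,3] = (0)(-3) + (0)(0) = 0
AB[3,1] = (1)(2) + (-2)(2) = -2
AB[3,2] = (1)(1) + (-2)(-2) = 5
AB[3,3] = (1)(-3) + (-2)(0) = -3

AB = 
  [  8,  -2,  -6]
  [  0,   0,   0]
  [ -2,   5,  -3]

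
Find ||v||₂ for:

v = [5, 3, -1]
5.916

||v||₂ = √((5)² + (3)² + (-1)²) = √35 = 5.916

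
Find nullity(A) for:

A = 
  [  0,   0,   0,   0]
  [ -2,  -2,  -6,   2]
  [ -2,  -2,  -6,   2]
nullity(A) = 3

Row reduce:
Swap R1 ↔ R2
R3 → R3 - (1)·R1
REF = 
  [ -2,  -2,  -6,   2]
  [  0,   0,   0,   0]
  [  0,   0,   0,   0]
Pivot columns: 1 → 1 pivot.
rank(A) = 1, so nullity(A) = 4 - 1 = 3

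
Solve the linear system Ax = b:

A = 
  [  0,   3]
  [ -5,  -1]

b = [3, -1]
x = [0, 1]

Row reduce the augmented matrix [A|b]:
Swap R1 ↔ R2
REF = 
  [ -5,  -1,  -1]
  [  0,   3,   3]

Back-substitution:
x₂ = 3 / 3 = 1
x₁ = (-1 - (-1)(1)) / (-5) = 0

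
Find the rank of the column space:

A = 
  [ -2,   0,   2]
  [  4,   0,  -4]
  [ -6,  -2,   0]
dim(Col(A)) = 2

Row reduce:
R2 → R2 + (2)·R1
R3 → R3 - (3)·R1
Swap R2 ↔ R3
REF = 
  [ -2,   0,   2]
  [  0,  -2,  -6]
  [  0,   0,   0]
Pivot columns: 1, 2 → 2 pivots.
dim(Col(A)) = number of pivot columns = 2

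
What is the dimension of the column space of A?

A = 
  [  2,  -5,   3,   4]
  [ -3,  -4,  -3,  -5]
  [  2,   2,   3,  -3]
dim(Col(A)) = 3

Row reduce:
R2 → R2 + (3/2)·R1
R3 → R3 - (1)·R1
R3 → R3 + (14/23)·R2
REF = 
  [      2,      -5,       3,       4]
  [      0,   -23/2,     3/2,       1]
  [      0,       0,   21/23, -147/23]
Pivot columns: 1, 2, 3 → 3 pivots.
dim(Col(A)) = number of pivot columns = 3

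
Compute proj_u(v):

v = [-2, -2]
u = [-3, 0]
v·u = (-2)(-3) + (-2)(0) = 6
u·u = (-3)² + (0)² = 9
proj_u(v) = (v·u / u·u) × u = (6/9) × u = (2/3) × u

proj_u(v) = [-2, 0]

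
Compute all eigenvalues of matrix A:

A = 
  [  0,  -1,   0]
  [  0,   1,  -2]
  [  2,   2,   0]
λ = 1, 2i, -2i  (≈ 1, 0 + 2i, 0 - 2i)

Characteristic polynomial: det(λI - A) = λ³ - λ² + 4λ - 4
Testing integer divisors of the constant term: p(1) = 0, so (λ - 1) is a factor:
p(λ) = (λ - 1)(λ² + 4)
λ² + 4 = 0  ⇒  λ = (0 ± √((0)² - 4·(4)))/2 = (0 ± √(-16))/2
  = 2i,  -2i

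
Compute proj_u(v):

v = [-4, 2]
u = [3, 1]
proj_u(v) = [-3, -1]

v·u = (-4)(3) + (2)(1) = -10
u·u = (3)² + (1)² = 10
proj_u(v) = (v·u / u·u) × u = (-10/10) × u = (-1) × u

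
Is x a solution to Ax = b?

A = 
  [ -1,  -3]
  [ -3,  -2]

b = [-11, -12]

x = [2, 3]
Yes

Ax = [-11, -12] = b ✓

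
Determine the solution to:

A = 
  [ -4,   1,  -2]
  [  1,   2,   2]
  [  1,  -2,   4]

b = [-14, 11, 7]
x = [3, 2, 2]

Row reduce the augmented matrix [A|b]:
R2 → R2 + (1/4)·R1
R3 → R3 + (1/4)·R1
R3 → R3 + (7/9)·R2
REF = 
  [  -4,    1,   -2,  -14]
  [   0,  9/4,  3/2, 15/2]
  [   0,    0, 14/3, 28/3]

Back-substitution:
x₃ = (28/3) / (14/3) = 2
x₂ = (15/2 - (3/2)(2)) / (9/4) = 2
x₁ = (-14 - (1)(2) - (-2)(2)) / (-4) = 3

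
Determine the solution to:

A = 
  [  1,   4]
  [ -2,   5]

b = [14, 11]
Row reduce the augmented matrix [A|b]:
R2 → R2 + (2)·R1
REF = 
  [  1,   4,  14]
  [  0,  13,  39]

Back-substitution:
x₂ = 39 / 13 = 3
x₁ = (14 - (4)(3)) / 1 = 2

x = [2, 3]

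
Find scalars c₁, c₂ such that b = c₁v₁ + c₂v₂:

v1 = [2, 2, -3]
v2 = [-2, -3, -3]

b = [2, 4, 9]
c1 = -1, c2 = -2

b = -1·v1 + -2·v2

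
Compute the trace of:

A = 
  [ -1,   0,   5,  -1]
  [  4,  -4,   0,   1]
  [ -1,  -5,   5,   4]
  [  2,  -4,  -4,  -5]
-5

tr(A) = -1 + -4 + 5 + -5 = -5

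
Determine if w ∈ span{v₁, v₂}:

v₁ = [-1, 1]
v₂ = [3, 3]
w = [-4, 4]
Yes

Form the augmented matrix and row-reduce:
[v₁|v₂|w] = 
  [ -1,   3,  -4]
  [  1,   3,   4]
R2 → R2 + (1)·R1
REF = 
  [ -1,   3,  -4]
  [  0,   6,   0]

No row of the form [0 0 | nonzero], so the system is consistent. Back-substitution gives c₁ = 4, c₂ = 0: w = (4)·v₁ + (0)·v₂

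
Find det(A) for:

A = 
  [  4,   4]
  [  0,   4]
For a 2×2 matrix, det = ad - bc = (4)(4) - (4)(0) = 16

det(A) = 16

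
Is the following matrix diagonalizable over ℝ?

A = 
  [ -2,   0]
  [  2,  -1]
Yes

tr(A) = -3, det(A) = 2
Characteristic polynomial: λ² - tr(A)λ + det(A) = λ² + 3λ + 2
λ² + 3λ + 2 = (λ + 2)(λ + 1)
Eigenvalues: -1, -2
λ=-2: alg. mult. = 1, geom. mult. = 2 - rank(A - (-2)I) = 2 - 1 = 1
λ=-1: alg. mult. = 1, geom. mult. = 2 - rank(A - (-1)I) = 2 - 1 = 1
Sum of geometric multiplicities equals n, so A has n independent eigenvectors.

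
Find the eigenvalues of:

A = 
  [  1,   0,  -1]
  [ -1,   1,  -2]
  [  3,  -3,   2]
λ = 2, 1 + √3, 1 - √3  (≈ 2, 2.732, -0.7321)

Characteristic polynomial: det(λI - A) = λ³ - 4λ² + 2λ + 4
Testing integer divisors of the constant term: p(2) = 0, so (λ - 2) is a factor:
p(λ) = (λ - 2)(λ² - 2λ - 2)
λ² - 2λ - 2 = 0  ⇒  λ = (2 ± √((-2)² - 4·(-2)))/2 = (2 ± √(12))/2
  = 1 + √3,  1 - √3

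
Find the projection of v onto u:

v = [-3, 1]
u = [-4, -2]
proj_u(v) = [-2, -1]

v·u = (-3)(-4) + (1)(-2) = 10
u·u = (-4)² + (-2)² = 20
proj_u(v) = (v·u / u·u) × u = (10/20) × u = (1/2) × u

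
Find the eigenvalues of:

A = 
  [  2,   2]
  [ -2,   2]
λ = 2 + 2i, 2 - 2i  (≈ 2 + 2i, 2 - 2i)

tr(A) = 4, det(A) = 8
Characteristic polynomial: λ² - tr(A)λ + det(A) = λ² - 4λ + 8
λ² - 4λ + 8 = 0  ⇒  λ = (4 ± √((-4)² - 4·(8)))/2 = (4 ± √(-16))/2
  = 2 + 2i,  2 - 2i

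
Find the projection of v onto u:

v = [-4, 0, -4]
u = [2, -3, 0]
v·u = (-4)(2) + (0)(-3) + (-4)(0) = -8
u·u = (2)² + (-3)² + (0)² = 13
proj_u(v) = (v·u / u·u) × u = (-8/13) × u

proj_u(v) = [-16/13, 24/13, 0]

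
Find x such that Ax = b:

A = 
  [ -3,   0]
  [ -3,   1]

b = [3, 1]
Row reduce the augmented matrix [A|b]:
R2 → R2 - (1)·R1
REF = 
  [ -3,   0,   3]
  [  0,   1,  -2]

Back-substitution:
x₂ = (-2) / 1 = -2
x₁ = (3 - (0)(-2)) / (-3) = -1

x = [-1, -2]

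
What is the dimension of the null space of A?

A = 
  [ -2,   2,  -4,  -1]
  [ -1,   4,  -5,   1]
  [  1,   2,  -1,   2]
nullity(A) = 2

Row reduce:
R2 → R2 - (1/2)·R1
R3 → R3 + (1/2)·R1
R3 → R3 - (1)·R2
REF = 
  [ -2,   2,  -4,  -1]
  [  0,   3,  -3, 3/2]
  [  0,   0,   0,   0]
Pivot columns: 1, 2 → 2 pivots.
rank(A) = 2, so nullity(A) = 4 - 2 = 2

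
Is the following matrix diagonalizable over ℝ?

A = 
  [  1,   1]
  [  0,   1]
No

tr(A) = 2, det(A) = 1
Characteristic polynomial: λ² - tr(A)λ + det(A) = λ² - 2λ + 1
λ² - 2λ + 1 = (λ - 1)²
Eigenvalues: 1, 1
λ=1: alg. mult. = 2, geom. mult. = 2 - rank(A - (1)I) = 2 - 1 = 1
Sum of geometric multiplicities = 1 < n = 2, so there aren't enough independent eigenvectors.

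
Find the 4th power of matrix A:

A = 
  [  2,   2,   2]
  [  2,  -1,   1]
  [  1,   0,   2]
A^4 = 
  [146,  50, 170]
  [ 65,  41,  85]
  [ 70,  30,  86]

A² = A·A:
A²[1,1] = (2)(2) + (2)(2) + (2)(1) = 10
A²[1,2] = (2)(2) + (2)(-1) + (2)(0) = 2
A²[1,3] = (2)(2) + (2)(1) + (2)(2) = 10
A²[2,1] = (2)(2) + (-1)(2) + (1)(1) = 3
A²[2,2] = (2)(2) + (-1)(-1) + (1)(0) = 5
A²[2,3] = (2)(2) + (-1)(1) + (1)(2) = 5
A²[3,1] = (1)(2) + (0)(2) + (2)(1) = 4
A²[3,2] = (1)(2) + (0)(-1) + (2)(0) = 2
A²[3,3] = (1)(2) + (0)(1) + (2)(2) = 6
A² = 
  [ 10,   2,  10]
  [  3,   5,   5]
  [  4,   2,   6]

A^3 = A^2·A:
A^3[1,1] = (10)(2) + (2)(2) + (10)(1) = 34
A^3[1,2] = (10)(2) + (2)(-1) + (10)(0) = 18
A^3[1,3] = (10)(2) + (2)(1) + (10)(2) = 42
A^3[2,1] = (3)(2) + (5)(2) + (5)(1) = 21
A^3[2,2] = (3)(2) + (5)(-1) + (5)(0) = 1
A^3[2,3] = (3)(2) + (5)(1) + (5)(2) = 21
A^3[3,1] = (4)(2) + (2)(2) + (6)(1) = 18
A^3[3,2] = (4)(2) + (2)(-1) + (6)(0) = 6
A^3[3,3] = (4)(2) + (2)(1) + (6)(2) = 22
A^3 = 
  [ 34,  18,  42]
  [ 21,   1,  21]
  [ 18,   6,  22]

A^4 = A^3·A:
A^4[1,1] = (34)(2) + (18)(2) + (42)(1) = 146
A^4[1,2] = (34)(2) + (18)(-1) + (42)(0) = 50
A^4[1,3] = (34)(2) + (18)(1) + (42)(2) = 170
A^4[2,1] = (21)(2) + (1)(2) + (21)(1) = 65
A^4[2,2] = (21)(2) + (1)(-1) + (21)(0) = 41
A^4[2,3] = (21)(2) + (1)(1) + (21)(2) = 85
A^4[3,1] = (18)(2) + (6)(2) + (22)(1) = 70
A^4[3,2] = (18)(2) + (6)(-1) + (22)(0) = 30
A^4[3,3] = (18)(2) + (6)(1) + (22)(2) = 86
A^4 = 
  [146,  50, 170]
  [ 65,  41,  85]
  [ 70,  30,  86]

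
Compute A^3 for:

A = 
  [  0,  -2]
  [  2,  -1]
A^3 = 
  [  4,   6]
  [ -6,   7]

A² = A·A:
A²[1,1] = (0)(0) + (-2)(2) = -4
A²[1,2] = (0)(-2) + (-2)(-1) = 2
A²[2,1] = (2)(0) + (-1)(2) = -2
A²[2,2] = (2)(-2) + (-1)(-1) = -3
A² = 
  [ -4,   2]
  [ -2,  -3]

A^3 = A^2·A:
A^3[1,1] = (-4)(0) + (2)(2) = 4
A^3[1,2] = (-4)(-2) + (2)(-1) = 6
A^3[2,1] = (-2)(0) + (-3)(2) = -6
A^3[2,2] = (-2)(-2) + (-3)(-1) = 7
A^3 = 
  [  4,   6]
  [ -6,   7]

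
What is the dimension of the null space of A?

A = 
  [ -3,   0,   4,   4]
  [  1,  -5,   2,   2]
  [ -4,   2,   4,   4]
nullity(A) = 2

Row reduce:
R2 → R2 + (1/3)·R1
R3 → R3 - (4/3)·R1
R3 → R3 + (2/5)·R2
REF = 
  [  -3,    0,    4,    4]
  [   0,   -5, 10/3, 10/3]
  [   0,    0,    0,    0]
Pivot columns: 1, 2 → 2 pivots.
rank(A) = 2, so nullity(A) = 4 - 2 = 2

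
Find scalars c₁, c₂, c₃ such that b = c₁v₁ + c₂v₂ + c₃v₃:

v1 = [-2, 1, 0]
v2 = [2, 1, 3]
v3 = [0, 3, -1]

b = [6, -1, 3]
c1 = -2, c2 = 1, c3 = 0

b = -2·v1 + 1·v2 + 0·v3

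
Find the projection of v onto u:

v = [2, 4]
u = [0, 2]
v·u = (2)(0) + (4)(2) = 8
u·u = (0)² + (2)² = 4
proj_u(v) = (v·u / u·u) × u = (8/4) × u = (2) × u

proj_u(v) = [0, 4]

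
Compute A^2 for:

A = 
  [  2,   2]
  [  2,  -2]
A² = A·A:
A²[1,1] = (2)(2) + (2)(2) = 8
A²[1,2] = (2)(2) + (2)(-2) = 0
A²[2,1] = (2)(2) + (-2)(2) = 0
A²[2,2] = (2)(2) + (-2)(-2) = 8
A² = 
  [  8,   0]
  [  0,   8]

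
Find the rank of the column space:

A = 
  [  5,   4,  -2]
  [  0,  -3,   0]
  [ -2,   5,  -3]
Row reduce:
R3 → R3 + (2/5)·R1
R3 → R3 + (11/5)·R2
REF = 
  [    5,     4,    -2]
  [    0,    -3,     0]
  [    0,     0, -19/5]
Pivot columns: 1, 2, 3 → 3 pivots.
dim(Col(A)) = number of pivot columns = 3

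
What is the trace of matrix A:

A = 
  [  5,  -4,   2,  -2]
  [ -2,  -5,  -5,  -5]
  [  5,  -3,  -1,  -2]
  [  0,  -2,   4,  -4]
-5

tr(A) = 5 + -5 + -1 + -4 = -5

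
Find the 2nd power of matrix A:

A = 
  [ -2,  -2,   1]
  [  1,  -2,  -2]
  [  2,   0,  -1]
A² = A·A:
A²[1,1] = (-2)(-2) + (-2)(1) + (1)(2) = 4
A²[1,2] = (-2)(-2) + (-2)(-2) + (1)(0) = 8
A²[1,3] = (-2)(1) + (-2)(-2) + (1)(-1) = 1
A²[2,1] = (1)(-2) + (-2)(1) + (-2)(2) = -8
A²[2,2] = (1)(-2) + (-2)(-2) + (-2)(0) = 2
A²[2,3] = (1)(1) + (-2)(-2) + (-2)(-1) = 7
A²[3,1] = (2)(-2) + (0)(1) + (-1)(2) = -6
A²[3,2] = (2)(-2) + (0)(-2) + (-1)(0) = -4
A²[3,3] = (2)(1) + (0)(-2) + (-1)(-1) = 3
A² = 
  [  4,   8,   1]
  [ -8,   2,   7]
  [ -6,  -4,   3]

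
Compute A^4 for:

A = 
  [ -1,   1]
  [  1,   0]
A² = A·A:
A²[1,1] = (-1)(-1) + (1)(1) = 2
A²[1,2] = (-1)(1) + (1)(0) = -1
A²[2,1] = (1)(-1) + (0)(1) = -1
A²[2,2] = (1)(1) + (0)(0) = 1
A² = 
  [  2,  -1]
  [ -1,   1]

A^3 = A^2·A:
A^3[1,1] = (2)(-1) + (-1)(1) = -3
A^3[1,2] = (2)(1) + (-1)(0) = 2
A^3[2,1] = (-1)(-1) + (1)(1) = 2
A^3[2,2] = (-1)(1) + (1)(0) = -1
A^3 = 
  [ -3,   2]
  [  2,  -1]

A^4 = A^3·A:
A^4[1,1] = (-3)(-1) + (2)(1) = 5
A^4[1,2] = (-3)(1) + (2)(0) = -3
A^4[2,1] = (2)(-1) + (-1)(1) = -3
A^4[2,2] = (2)(1) + (-1)(0) = 2
A^4 = 
  [  5,  -3]
  [ -3,   2]

Therefore
A^4 = 
  [  5,  -3]
  [ -3,   2]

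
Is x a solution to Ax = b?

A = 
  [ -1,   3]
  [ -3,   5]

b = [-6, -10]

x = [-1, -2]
No

Ax = [-5, -7] ≠ b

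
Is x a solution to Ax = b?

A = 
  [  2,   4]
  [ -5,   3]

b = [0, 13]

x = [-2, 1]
Yes

Ax = [0, 13] = b ✓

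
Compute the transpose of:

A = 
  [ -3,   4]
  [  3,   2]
Aᵀ = 
  [ -3,   3]
  [  4,   2]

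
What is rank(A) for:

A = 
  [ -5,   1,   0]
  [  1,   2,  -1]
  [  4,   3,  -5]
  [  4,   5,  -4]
rank(A) = 3

Row reduce:
R2 → R2 + (1/5)·R1
R3 → R3 + (4/5)·R1
R4 → R4 + (4/5)·R1
R3 → R3 - (19/11)·R2
R4 → R4 - (29/11)·R2
R4 → R4 - (5/12)·R3
REF = 
  [    -5,      1,      0]
  [     0,   11/5,     -1]
  [     0,      0, -36/11]
  [     0,      0,      0]
Pivot columns: 1, 2, 3 → 3 pivots.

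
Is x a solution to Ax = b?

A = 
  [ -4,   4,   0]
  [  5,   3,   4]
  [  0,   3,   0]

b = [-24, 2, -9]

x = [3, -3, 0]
No

Ax = [-24, 6, -9] ≠ b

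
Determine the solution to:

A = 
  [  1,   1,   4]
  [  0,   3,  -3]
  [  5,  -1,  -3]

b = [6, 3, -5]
x = [0, 2, 1]

Row reduce the augmented matrix [A|b]:
R3 → R3 - (5)·R1
R3 → R3 + (2)·R2
REF = 
  [  1,   1,   4,   6]
  [  0,   3,  -3,   3]
  [  0,   0, -29, -29]

Back-substitution:
x₃ = (-29) / (-29) = 1
x₂ = (3 - (-3)(1)) / 3 = 2
x₁ = (6 - (1)(2) - (4)(1)) / 1 = 0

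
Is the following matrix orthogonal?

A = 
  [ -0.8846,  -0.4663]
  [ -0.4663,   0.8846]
Yes

AᵀA = 
  [  1,   0]
  [  0,   1]
≈ I (equal to I up to the 4-dp rounding of the entries)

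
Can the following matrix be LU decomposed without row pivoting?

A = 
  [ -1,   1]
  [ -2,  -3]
Yes.
A[1,1] = -1 ≠ 0, so Gaussian elimination proceeds without a row swap: multiplier ℓ₂₁ = (-2)/(-1) = 2, and U[2,2] = -3 - (2)(1) = -5.
L = 
  [  1,   0]
  [  2,   1]
U = 
  [ -1,   1]
  [  0,  -5]
Check row 2 of LU: [(2)(-1), (2)(1) + (-5)] = [-2, -3] = row 2 of A ✓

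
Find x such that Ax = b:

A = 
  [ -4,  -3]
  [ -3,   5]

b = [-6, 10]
Row reduce the augmented matrix [A|b]:
R2 → R2 - (3/4)·R1
REF = 
  [  -4,   -3,   -6]
  [   0, 29/4, 29/2]

Back-substitution:
x₂ = (29/2) / (29/4) = 2
x₁ = (-6 - (-3)(2)) / (-4) = 0

x = [0, 2]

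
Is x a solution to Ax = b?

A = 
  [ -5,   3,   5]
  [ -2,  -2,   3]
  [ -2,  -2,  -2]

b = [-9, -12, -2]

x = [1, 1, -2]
No

Ax = [-12, -10, 0] ≠ b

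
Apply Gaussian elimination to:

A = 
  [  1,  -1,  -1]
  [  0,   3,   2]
Row operations:
No row operations needed (already in echelon form).

Resulting echelon form:
REF = 
  [  1,  -1,  -1]
  [  0,   3,   2]

Rank = 2 (number of non-zero pivot rows).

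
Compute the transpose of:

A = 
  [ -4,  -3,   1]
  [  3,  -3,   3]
Aᵀ = 
  [ -4,   3]
  [ -3,  -3]
  [  1,   3]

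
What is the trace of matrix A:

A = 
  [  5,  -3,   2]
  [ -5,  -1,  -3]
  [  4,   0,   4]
8

tr(A) = 5 + -1 + 4 = 8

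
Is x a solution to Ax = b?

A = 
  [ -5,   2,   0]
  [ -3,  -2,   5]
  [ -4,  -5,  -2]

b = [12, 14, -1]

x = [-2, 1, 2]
Yes

Ax = [12, 14, -1] = b ✓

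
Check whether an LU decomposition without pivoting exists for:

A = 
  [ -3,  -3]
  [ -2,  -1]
Yes.
A[1,1] = -3 ≠ 0, so Gaussian elimination proceeds without a row swap: multiplier ℓ₂₁ = (-2)/(-3) = 2/3, and U[2,2] = -1 - (2/3)(-3) = 1.
L = 
  [  1,   0]
  [2/3,   1]
U = 
  [ -3,  -3]
  [  0,   1]
Check row 2 of LU: [(2/3)(-3), (2/3)(-3) + 1] = [-2, -1] = row 2 of A ✓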